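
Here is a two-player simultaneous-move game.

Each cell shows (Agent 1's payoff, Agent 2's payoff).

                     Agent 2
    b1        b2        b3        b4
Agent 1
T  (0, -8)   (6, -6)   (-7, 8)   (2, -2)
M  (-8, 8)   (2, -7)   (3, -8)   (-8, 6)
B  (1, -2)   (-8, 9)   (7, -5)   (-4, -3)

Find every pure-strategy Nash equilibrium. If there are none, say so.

This game has no pure Nash equilibrium.

Mark each player's best response to every combination of opponents' strategies; a profile where every player is best-responding is a pure Nash equilibrium.
Agent 1 against b1: payoffs 0, -8, 1 → best response B.
Agent 1 against b2: payoffs 6, 2, -8 → best response T.
Agent 1 against b3: payoffs -7, 3, 7 → best response B.
Agent 1 against b4: payoffs 2, -8, -4 → best response T.
Agent 2 against T: payoffs -8, -6, 8, -2 → best response b3.
Agent 2 against M: payoffs 8, -7, -8, 6 → best response b1.
Agent 2 against B: payoffs -2, 9, -5, -3 → best response b2.
No profile is a mutual best response for all players.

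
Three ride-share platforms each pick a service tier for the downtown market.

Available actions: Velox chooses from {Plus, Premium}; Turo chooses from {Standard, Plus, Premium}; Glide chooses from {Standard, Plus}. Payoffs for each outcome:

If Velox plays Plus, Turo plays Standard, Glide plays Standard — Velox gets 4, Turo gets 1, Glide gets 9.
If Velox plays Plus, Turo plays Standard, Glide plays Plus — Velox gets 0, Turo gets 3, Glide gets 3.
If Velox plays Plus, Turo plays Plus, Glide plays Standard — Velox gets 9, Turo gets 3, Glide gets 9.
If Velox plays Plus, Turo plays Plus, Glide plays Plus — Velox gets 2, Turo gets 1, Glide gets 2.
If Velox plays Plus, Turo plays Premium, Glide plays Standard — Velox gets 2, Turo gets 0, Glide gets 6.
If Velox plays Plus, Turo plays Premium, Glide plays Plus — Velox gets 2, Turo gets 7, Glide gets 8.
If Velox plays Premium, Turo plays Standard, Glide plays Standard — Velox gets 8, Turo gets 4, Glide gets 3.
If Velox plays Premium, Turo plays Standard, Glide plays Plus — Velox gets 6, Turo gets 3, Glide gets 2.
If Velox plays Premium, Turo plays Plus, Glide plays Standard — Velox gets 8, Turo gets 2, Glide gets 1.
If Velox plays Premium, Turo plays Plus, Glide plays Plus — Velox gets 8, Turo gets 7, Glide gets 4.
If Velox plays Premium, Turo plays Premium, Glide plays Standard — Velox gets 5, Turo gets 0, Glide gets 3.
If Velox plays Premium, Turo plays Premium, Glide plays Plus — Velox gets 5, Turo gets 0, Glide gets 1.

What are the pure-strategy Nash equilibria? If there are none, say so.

Velox against (Standard, Standard): payoffs 4, 8 → best response Premium.
Velox against (Standard, Plus): payoffs 0, 6 → best response Premium.
Velox against (Plus, Standard): payoffs 9, 8 → best response Plus.
Velox against (Plus, Plus): payoffs 2, 8 → best response Premium.
Velox against (Premium, Standard): payoffs 2, 5 → best response Premium.
Velox against (Premium, Plus): payoffs 2, 5 → best response Premium.
Turo against (Plus, Standard): payoffs 1, 3, 0 → best response Plus.
Turo against (Plus, Plus): payoffs 3, 1, 7 → best response Premium.
Turo against (Premium, Standard): payoffs 4, 2, 0 → best response Standard.
Turo against (Premium, Plus): payoffs 3, 7, 0 → best response Plus.
Glide against (Plus, Standard): payoffs 9, 3 → best response Standard.
Glide against (Plus, Plus): payoffs 9, 2 → best response Standard.
Glide against (Plus, Premium): payoffs 6, 8 → best response Plus.
Glide against (Premium, Standard): payoffs 3, 2 → best response Standard.
Glide against (Premium, Plus): payoffs 1, 4 → best response Plus.
Glide against (Premium, Premium): payoffs 3, 1 → best response Standard.
Mutual best responses: (Plus, Plus, Standard); (Premium, Standard, Standard); (Premium, Plus, Plus).

(Plus, Plus, Standard); (Premium, Standard, Standard); (Premium, Plus, Plus)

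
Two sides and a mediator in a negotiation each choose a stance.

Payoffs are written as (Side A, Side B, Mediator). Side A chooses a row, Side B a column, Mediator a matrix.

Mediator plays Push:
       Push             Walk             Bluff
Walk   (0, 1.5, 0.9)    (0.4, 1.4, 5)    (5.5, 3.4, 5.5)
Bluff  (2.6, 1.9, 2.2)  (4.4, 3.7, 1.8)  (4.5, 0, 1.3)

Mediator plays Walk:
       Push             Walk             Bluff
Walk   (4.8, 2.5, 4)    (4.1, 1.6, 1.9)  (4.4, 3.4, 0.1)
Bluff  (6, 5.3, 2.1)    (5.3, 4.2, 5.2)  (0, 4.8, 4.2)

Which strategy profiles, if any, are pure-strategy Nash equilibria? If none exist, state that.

The unique pure-strategy Nash equilibrium is (Walk, Bluff, Push).

(Walk, Push, Push): Side A can switch to Bluff (0 → 2.6). Not NE.
(Walk, Push, Walk): Side A can switch to Bluff (4.8 → 6). Not NE.
(Walk, Walk, Push): Side A can switch to Bluff (0.4 → 4.4). Not NE.
(Walk, Walk, Walk): Side A can switch to Bluff (4.1 → 5.3). Not NE.
(Walk, Bluff, Push): Side A gets 5.5, best alternative 4.5; Side B gets 3.4, best alternative 1.5; Mediator gets 5.5, best alternative 0.1. No profitable deviation — NE.
(Walk, Bluff, Walk): Mediator can switch to Push (0.1 → 5.5). Not NE.
(Bluff, Push, Push): Side B can switch to Walk (1.9 → 3.7). Not NE.
(Bluff, Push, Walk): Mediator can switch to Push (2.1 → 2.2). Not NE.
(Bluff, Walk, Push): Mediator can switch to Walk (1.8 → 5.2). Not NE.
(Bluff, Walk, Walk): Side B can switch to Push (4.2 → 5.3). Not NE.
(Bluff, Bluff, Push): Side A can switch to Walk (4.5 → 5.5). Not NE.
(The remaining 1 profile has a profitable deviation by the same check.)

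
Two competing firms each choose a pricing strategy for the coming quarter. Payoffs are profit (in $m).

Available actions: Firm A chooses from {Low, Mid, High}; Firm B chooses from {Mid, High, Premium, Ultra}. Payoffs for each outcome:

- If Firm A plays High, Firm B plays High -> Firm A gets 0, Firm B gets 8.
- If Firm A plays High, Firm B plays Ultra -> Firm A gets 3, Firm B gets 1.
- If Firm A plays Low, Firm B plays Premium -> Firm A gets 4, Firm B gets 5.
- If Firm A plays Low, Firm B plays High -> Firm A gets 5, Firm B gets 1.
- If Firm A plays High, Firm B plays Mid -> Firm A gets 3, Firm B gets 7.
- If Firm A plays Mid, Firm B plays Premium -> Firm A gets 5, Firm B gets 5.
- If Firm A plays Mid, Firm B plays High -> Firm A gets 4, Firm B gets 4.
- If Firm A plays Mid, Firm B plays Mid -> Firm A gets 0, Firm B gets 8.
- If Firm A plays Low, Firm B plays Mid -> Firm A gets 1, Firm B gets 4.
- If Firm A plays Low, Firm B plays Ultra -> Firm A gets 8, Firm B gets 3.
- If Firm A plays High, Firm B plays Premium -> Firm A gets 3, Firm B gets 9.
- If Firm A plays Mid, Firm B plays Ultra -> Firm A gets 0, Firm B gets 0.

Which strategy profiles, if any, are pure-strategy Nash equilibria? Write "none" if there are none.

Firm A against Mid: payoffs 1, 0, 3 → best response High.
Firm A against High: payoffs 5, 4, 0 → best response Low.
Firm A against Premium: payoffs 4, 5, 3 → best response Mid.
Firm A against Ultra: payoffs 8, 0, 3 → best response Low.
Firm B against Low: payoffs 4, 1, 5, 3 → best response Premium.
Firm B against Mid: payoffs 8, 4, 5, 0 → best response Mid.
Firm B against High: payoffs 7, 8, 9, 1 → best response Premium.
No profile is a mutual best response for all players.

none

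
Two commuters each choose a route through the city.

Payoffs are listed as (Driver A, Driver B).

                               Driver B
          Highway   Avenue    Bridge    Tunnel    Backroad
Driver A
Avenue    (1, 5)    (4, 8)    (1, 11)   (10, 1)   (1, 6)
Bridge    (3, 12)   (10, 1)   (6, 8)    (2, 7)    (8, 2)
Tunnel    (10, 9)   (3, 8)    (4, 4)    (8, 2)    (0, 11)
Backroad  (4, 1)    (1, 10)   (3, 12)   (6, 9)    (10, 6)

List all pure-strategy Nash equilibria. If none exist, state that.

(Avenue, Highway): Driver A can switch to Bridge (1 → 3). Not NE.
(Avenue, Avenue): Driver A can switch to Bridge (4 → 10). Not NE.
(Avenue, Bridge): Driver A can switch to Bridge (1 → 6). Not NE.
(Avenue, Tunnel): Driver B can switch to Highway (1 → 5). Not NE.
(Avenue, Backroad): Driver A can switch to Bridge (1 → 8). Not NE.
(Bridge, Highway): Driver A can switch to Tunnel (3 → 10). Not NE.
(The remaining 14 profiles each have a profitable deviation by the same check.)

none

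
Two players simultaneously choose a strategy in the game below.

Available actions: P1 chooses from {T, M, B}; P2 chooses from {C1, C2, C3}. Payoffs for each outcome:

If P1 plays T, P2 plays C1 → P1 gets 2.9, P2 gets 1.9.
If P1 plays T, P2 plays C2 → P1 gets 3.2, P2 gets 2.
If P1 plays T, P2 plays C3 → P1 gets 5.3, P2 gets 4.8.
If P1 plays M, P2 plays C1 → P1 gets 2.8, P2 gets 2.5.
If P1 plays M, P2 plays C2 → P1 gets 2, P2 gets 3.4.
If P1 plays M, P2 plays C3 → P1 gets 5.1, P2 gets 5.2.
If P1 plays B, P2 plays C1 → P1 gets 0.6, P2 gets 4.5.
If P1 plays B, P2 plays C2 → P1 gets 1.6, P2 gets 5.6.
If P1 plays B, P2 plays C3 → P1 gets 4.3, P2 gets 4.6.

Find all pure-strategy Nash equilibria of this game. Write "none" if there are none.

P1 against C1: payoffs 2.9, 2.8, 0.6 → best response T.
P1 against C2: payoffs 3.2, 2, 1.6 → best response T.
P1 against C3: payoffs 5.3, 5.1, 4.3 → best response T.
P2 against T: payoffs 1.9, 2, 4.8 → best response C3.
P2 against M: payoffs 2.5, 3.4, 5.2 → best response C3.
P2 against B: payoffs 4.5, 5.6, 4.6 → best response C2.
Mutual best responses: (T, C3).

The unique pure-strategy Nash equilibrium is (T, C3).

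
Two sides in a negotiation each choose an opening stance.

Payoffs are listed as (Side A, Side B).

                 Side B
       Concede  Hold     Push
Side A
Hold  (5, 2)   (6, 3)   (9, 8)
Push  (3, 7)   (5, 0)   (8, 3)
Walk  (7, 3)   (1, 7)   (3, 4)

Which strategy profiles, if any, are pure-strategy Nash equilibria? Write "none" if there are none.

(Hold, Concede): Side A can switch to Walk (5 → 7). Not NE.
(Hold, Hold): Side B can switch to Push (3 → 8). Not NE.
(Hold, Push): Side A gets 9, best alternative 8; Side B gets 8, best alternative 3. No profitable deviation — NE.
(Push, Concede): Side A can switch to Hold (3 → 5). Not NE.
(Push, Hold): Side A can switch to Hold (5 → 6). Not NE.
(Push, Push): Side A can switch to Hold (8 → 9). Not NE.
(Walk, Concede): Side B can switch to Hold (3 → 7). Not NE.
(The remaining 2 profiles each have a profitable deviation by the same check.)

(Hold, Push)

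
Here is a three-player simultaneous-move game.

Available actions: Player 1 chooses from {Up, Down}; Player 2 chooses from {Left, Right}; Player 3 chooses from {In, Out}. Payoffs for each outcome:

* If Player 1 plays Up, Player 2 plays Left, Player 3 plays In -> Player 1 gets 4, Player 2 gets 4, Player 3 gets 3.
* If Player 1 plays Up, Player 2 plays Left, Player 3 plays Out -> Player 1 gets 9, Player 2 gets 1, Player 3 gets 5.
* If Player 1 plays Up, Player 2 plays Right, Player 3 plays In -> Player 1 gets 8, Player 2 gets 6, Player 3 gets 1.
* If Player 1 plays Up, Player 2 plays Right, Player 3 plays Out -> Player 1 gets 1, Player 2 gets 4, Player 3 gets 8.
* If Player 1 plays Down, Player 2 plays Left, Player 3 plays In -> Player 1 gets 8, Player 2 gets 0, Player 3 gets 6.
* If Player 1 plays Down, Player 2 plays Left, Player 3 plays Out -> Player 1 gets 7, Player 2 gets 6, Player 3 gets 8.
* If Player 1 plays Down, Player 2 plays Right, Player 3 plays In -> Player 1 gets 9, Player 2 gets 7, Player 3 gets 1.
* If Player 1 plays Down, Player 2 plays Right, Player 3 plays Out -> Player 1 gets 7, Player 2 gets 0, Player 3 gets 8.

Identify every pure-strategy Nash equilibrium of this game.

There is no pure-strategy Nash equilibrium.

Check each profile: it is a Nash equilibrium iff no player can strictly gain by switching unilaterally.
(Up, Left, In): Player 1 can switch to Down (4 → 8). Not NE.
(Up, Left, Out): Player 2 can switch to Right (1 → 4). Not NE.
(Up, Right, In): Player 1 can switch to Down (8 → 9). Not NE.
(Up, Right, Out): Player 1 can switch to Down (1 → 7). Not NE.
(Down, Left, In): Player 2 can switch to Right (0 → 7). Not NE.
(Down, Left, Out): Player 1 can switch to Up (7 → 9). Not NE.
(Down, Right, In): Player 3 can switch to Out (1 → 8). Not NE.
(Down, Right, Out): Player 2 can switch to Left (0 → 6). Not NE.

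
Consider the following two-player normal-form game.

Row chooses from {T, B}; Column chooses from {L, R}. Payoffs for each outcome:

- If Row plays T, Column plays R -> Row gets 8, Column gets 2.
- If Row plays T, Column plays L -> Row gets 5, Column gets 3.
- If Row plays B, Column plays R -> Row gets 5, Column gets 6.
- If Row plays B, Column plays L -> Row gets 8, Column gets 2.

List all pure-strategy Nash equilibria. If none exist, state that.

none

Row against L: payoffs 5, 8 → best response B.
Row against R: payoffs 8, 5 → best response T.
Column against T: payoffs 3, 2 → best response L.
Column against B: payoffs 2, 6 → best response R.
No profile is a mutual best response for all players.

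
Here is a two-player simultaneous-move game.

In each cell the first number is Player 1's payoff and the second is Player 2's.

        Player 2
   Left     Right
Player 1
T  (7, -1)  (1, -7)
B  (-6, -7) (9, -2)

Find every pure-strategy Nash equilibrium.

Player 1 against Left: payoffs 7, -6 → best response T.
Player 1 against Right: payoffs 1, 9 → best response B.
Player 2 against T: payoffs -1, -7 → best response Left.
Player 2 against B: payoffs -7, -2 → best response Right.
Mutual best responses: (T, Left); (B, Right).

The pure Nash equilibria are (T, Left), (B, Right).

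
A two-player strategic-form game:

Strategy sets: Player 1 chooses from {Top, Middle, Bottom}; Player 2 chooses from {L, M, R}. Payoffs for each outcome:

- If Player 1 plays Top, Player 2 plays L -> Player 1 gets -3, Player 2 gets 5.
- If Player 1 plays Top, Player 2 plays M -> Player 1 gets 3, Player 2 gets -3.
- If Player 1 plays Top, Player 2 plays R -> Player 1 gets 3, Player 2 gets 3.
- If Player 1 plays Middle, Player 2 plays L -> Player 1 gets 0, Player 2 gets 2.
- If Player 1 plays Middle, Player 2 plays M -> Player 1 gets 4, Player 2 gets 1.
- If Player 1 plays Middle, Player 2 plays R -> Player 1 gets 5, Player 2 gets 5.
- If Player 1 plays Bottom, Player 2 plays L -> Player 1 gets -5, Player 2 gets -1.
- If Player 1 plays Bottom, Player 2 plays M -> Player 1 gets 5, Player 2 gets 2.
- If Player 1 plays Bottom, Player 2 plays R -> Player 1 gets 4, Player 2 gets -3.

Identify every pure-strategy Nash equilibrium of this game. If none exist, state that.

Player 1 against L: payoffs -3, 0, -5 → best response Middle.
Player 1 against M: payoffs 3, 4, 5 → best response Bottom.
Player 1 against R: payoffs 3, 5, 4 → best response Middle.
Player 2 against Top: payoffs 5, -3, 3 → best response L.
Player 2 against Middle: payoffs 2, 1, 5 → best response R.
Player 2 against Bottom: payoffs -1, 2, -3 → best response M.
Mutual best responses: (Middle, R); (Bottom, M).

(Middle, R); (Bottom, M)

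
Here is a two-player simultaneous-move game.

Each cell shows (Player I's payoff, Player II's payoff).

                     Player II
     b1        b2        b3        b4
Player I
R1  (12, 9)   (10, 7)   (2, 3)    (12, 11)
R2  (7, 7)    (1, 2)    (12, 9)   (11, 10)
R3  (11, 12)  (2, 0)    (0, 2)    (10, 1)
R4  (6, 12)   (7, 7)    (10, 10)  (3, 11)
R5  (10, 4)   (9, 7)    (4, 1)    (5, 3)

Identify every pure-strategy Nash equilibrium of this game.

The unique pure-strategy Nash equilibrium is (R1, b4).

Player I against b1: payoffs 12, 7, 11, 6, 10 → best response R1.
Player I against b2: payoffs 10, 1, 2, 7, 9 → best response R1.
Player I against b3: payoffs 2, 12, 0, 10, 4 → best response R2.
Player I against b4: payoffs 12, 11, 10, 3, 5 → best response R1.
Player II against R1: payoffs 9, 7, 3, 11 → best response b4.
Player II against R2: payoffs 7, 2, 9, 10 → best response b4.
Player II against R3: payoffs 12, 0, 2, 1 → best response b1.
Player II against R4: payoffs 12, 7, 10, 11 → best response b1.
Player II against R5: payoffs 4, 7, 1, 3 → best response b2.
Mutual best responses: (R1, b4).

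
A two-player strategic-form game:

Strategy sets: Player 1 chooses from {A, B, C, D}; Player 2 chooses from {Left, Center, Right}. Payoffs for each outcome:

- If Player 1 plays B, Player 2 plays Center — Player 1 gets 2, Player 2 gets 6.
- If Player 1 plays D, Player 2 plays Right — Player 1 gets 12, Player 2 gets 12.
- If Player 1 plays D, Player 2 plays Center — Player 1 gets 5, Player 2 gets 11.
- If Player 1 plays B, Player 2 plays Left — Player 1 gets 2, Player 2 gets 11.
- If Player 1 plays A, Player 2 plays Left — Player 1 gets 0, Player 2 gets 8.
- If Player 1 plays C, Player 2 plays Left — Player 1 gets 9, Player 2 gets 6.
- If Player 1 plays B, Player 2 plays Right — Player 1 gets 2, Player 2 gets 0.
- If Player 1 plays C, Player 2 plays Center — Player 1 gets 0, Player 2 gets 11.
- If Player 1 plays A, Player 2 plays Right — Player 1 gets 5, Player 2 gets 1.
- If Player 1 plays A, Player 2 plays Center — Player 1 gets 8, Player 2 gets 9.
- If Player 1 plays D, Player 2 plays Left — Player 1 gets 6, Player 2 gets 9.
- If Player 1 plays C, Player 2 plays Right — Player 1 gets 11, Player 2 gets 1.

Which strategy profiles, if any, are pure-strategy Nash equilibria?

The pure Nash equilibria are (A, Center), (D, Right).

Player 1 against Left: payoffs 0, 2, 9, 6 → best response C.
Player 1 against Center: payoffs 8, 2, 0, 5 → best response A.
Player 1 against Right: payoffs 5, 2, 11, 12 → best response D.
Player 2 against A: payoffs 8, 9, 1 → best response Center.
Player 2 against B: payoffs 11, 6, 0 → best response Left.
Player 2 against C: payoffs 6, 11, 1 → best response Center.
Player 2 against D: payoffs 9, 11, 12 → best response Right.
Mutual best responses: (A, Center); (D, Right).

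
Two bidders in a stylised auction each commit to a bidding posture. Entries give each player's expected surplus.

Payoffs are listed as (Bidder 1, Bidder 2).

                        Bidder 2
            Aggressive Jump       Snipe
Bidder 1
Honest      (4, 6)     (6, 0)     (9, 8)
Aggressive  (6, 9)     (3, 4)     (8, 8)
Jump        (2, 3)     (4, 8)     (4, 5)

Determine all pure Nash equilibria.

Pure-strategy Nash equilibria: (Honest, Snipe) and (Aggressive, Aggressive)

Bidder 1 against Aggressive: payoffs 4, 6, 2 → best response Aggressive.
Bidder 1 against Jump: payoffs 6, 3, 4 → best response Honest.
Bidder 1 against Snipe: payoffs 9, 8, 4 → best response Honest.
Bidder 2 against Honest: payoffs 6, 0, 8 → best response Snipe.
Bidder 2 against Aggressive: payoffs 9, 4, 8 → best response Aggressive.
Bidder 2 against Jump: payoffs 3, 8, 5 → best response Jump.
Mutual best responses: (Honest, Snipe); (Aggressive, Aggressive).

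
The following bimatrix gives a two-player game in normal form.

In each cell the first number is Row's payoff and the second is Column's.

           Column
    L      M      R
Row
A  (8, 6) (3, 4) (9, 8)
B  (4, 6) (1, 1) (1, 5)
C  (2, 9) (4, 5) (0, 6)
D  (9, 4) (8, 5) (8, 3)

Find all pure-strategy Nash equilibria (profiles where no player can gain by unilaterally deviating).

The pure Nash equilibria are (A, R); (D, M).

(A, L): Row can switch to D (8 → 9). Not NE.
(A, M): Row can switch to C (3 → 4). Not NE.
(A, R): Row gets 9, best alternative 8; Column gets 8, best alternative 6. No profitable deviation — NE.
(B, L): Row can switch to A (4 → 8). Not NE.
(B, M): Row can switch to A (1 → 3). Not NE.
(B, R): Row can switch to A (1 → 9). Not NE.
(C, L): Row can switch to A (2 → 8). Not NE.
(C, M): Row can switch to D (4 → 8). Not NE.
(C, R): Row can switch to A (0 → 9). Not NE.
(D, M): Row gets 8, best alternative 4; Column gets 5, best alternative 4. No profitable deviation — NE.
(The remaining 2 profiles each have a profitable deviation by the same check.)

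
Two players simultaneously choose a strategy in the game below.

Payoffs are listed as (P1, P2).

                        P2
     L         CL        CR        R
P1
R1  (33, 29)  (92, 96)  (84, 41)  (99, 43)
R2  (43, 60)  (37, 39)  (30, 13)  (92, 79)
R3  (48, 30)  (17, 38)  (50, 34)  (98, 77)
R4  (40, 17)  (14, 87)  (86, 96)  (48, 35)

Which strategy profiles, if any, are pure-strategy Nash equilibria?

The pure Nash equilibria are (R1, CL), (R4, CR).

For each player, find the best response to each opponent profile; mutual best responses are the pure NE.
P1 against L: payoffs 33, 43, 48, 40 → best response R3.
P1 against CL: payoffs 92, 37, 17, 14 → best response R1.
P1 against CR: payoffs 84, 30, 50, 86 → best response R4.
P1 against R: payoffs 99, 92, 98, 48 → best response R1.
P2 against R1: payoffs 29, 96, 41, 43 → best response CL.
P2 against R2: payoffs 60, 39, 13, 79 → best response R.
P2 against R3: payoffs 30, 38, 34, 77 → best response R.
P2 against R4: payoffs 17, 87, 96, 35 → best response CR.
Mutual best responses: (R1, CL); (R4, CR).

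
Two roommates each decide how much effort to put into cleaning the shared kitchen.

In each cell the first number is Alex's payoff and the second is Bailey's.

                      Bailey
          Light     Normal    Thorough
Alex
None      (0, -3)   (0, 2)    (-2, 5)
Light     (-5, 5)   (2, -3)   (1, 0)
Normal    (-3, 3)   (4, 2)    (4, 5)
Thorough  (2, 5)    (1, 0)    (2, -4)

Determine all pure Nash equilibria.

The pure Nash equilibria are (Normal, Thorough) and (Thorough, Light).

Mark each player's best response to every combination of opponents' strategies; a profile where every player is best-responding is a pure Nash equilibrium.
Alex against Light: payoffs 0, -5, -3, 2 → best response Thorough.
Alex against Normal: payoffs 0, 2, 4, 1 → best response Normal.
Alex against Thorough: payoffs -2, 1, 4, 2 → best response Normal.
Bailey against None: payoffs -3, 2, 5 → best response Thorough.
Bailey against Light: payoffs 5, -3, 0 → best response Light.
Bailey against Normal: payoffs 3, 2, 5 → best response Thorough.
Bailey against Thorough: payoffs 5, 0, -4 → best response Light.
Mutual best responses: (Normal, Thorough); (Thorough, Light).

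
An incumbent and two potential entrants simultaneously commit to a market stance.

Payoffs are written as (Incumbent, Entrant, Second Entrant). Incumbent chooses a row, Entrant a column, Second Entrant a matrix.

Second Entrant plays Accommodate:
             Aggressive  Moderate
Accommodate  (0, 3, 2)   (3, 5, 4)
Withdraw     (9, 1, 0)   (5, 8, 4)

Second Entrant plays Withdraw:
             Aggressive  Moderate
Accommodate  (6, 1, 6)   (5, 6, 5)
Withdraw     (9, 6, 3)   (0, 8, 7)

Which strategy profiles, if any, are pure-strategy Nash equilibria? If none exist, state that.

The unique pure-strategy Nash equilibrium is (Accommodate, Moderate, Withdraw).

Incumbent against (Aggressive, Accommodate): payoffs 0, 9 → best response Withdraw.
Incumbent against (Aggressive, Withdraw): payoffs 6, 9 → best response Withdraw.
Incumbent against (Moderate, Accommodate): payoffs 3, 5 → best response Withdraw.
Incumbent against (Moderate, Withdraw): payoffs 5, 0 → best response Accommodate.
Entrant against (Accommodate, Accommodate): payoffs 3, 5 → best response Moderate.
Entrant against (Accommodate, Withdraw): payoffs 1, 6 → best response Moderate.
Entrant against (Withdraw, Accommodate): payoffs 1, 8 → best response Moderate.
Entrant against (Withdraw, Withdraw): payoffs 6, 8 → best response Moderate.
Second Entrant against (Accommodate, Aggressive): payoffs 2, 6 → best response Withdraw.
Second Entrant against (Accommodate, Moderate): payoffs 4, 5 → best response Withdraw.
Second Entrant against (Withdraw, Aggressive): payoffs 0, 3 → best response Withdraw.
Second Entrant against (Withdraw, Moderate): payoffs 4, 7 → best response Withdraw.
Mutual best responses: (Accommodate, Moderate, Withdraw).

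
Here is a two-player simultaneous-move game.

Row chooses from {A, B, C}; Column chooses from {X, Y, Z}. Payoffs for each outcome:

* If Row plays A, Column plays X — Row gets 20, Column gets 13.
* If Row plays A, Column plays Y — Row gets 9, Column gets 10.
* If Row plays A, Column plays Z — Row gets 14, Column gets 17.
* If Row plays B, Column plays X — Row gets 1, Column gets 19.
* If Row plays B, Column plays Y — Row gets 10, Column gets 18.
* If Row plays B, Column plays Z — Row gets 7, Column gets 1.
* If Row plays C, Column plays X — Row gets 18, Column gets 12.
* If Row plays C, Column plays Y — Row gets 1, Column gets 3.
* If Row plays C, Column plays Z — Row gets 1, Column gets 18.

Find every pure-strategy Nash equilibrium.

The unique pure-strategy Nash equilibrium is (A, Z).

For each player, find the best response to each opponent profile; mutual best responses are the pure NE.
Row against X: payoffs 20, 1, 18 → best response A.
Row against Y: payoffs 9, 10, 1 → best response B.
Row against Z: payoffs 14, 7, 1 → best response A.
Column against A: payoffs 13, 10, 17 → best response Z.
Column against B: payoffs 19, 18, 1 → best response X.
Column against C: payoffs 12, 3, 18 → best response Z.
Mutual best responses: (A, Z).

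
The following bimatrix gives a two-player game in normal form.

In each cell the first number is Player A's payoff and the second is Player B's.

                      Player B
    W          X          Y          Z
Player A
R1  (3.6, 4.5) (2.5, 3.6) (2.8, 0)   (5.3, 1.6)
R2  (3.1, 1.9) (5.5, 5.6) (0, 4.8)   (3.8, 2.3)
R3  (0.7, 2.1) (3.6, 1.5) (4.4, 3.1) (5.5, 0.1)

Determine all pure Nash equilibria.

(R1, W): Player A gets 3.6, best alternative 3.1; Player B gets 4.5, best alternative 3.6. No profitable deviation — NE.
(R1, X): Player A can switch to R2 (2.5 → 5.5). Not NE.
(R1, Y): Player A can switch to R3 (2.8 → 4.4). Not NE.
(R1, Z): Player A can switch to R3 (5.3 → 5.5). Not NE.
(R2, W): Player A can switch to R1 (3.1 → 3.6). Not NE.
(R2, X): Player A gets 5.5, best alternative 3.6; Player B gets 5.6, best alternative 4.8. No profitable deviation — NE.
(R2, Y): Player A can switch to R1 (0 → 2.8). Not NE.
(R2, Z): Player A can switch to R1 (3.8 → 5.3). Not NE.
(R3, W): Player A can switch to R1 (0.7 → 3.6). Not NE.
(R3, X): Player A can switch to R2 (3.6 → 5.5). Not NE.
(R3, Y): Player A gets 4.4, best alternative 2.8; Player B gets 3.1, best alternative 2.1. No profitable deviation — NE.
(The remaining 1 profile has a profitable deviation by the same check.)

The pure Nash equilibria are (R1, W) and (R2, X) and (R3, Y).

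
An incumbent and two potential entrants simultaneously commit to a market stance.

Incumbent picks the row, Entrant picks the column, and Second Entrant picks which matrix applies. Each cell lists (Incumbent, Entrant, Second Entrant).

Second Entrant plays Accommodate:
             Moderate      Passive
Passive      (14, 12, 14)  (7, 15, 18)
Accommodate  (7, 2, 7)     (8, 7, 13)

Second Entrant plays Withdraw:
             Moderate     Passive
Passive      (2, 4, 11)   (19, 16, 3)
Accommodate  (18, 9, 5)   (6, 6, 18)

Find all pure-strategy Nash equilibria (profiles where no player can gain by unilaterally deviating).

No pure-strategy Nash equilibrium.

For each player, find the best response to each opponent profile; mutual best responses are the pure NE.
Incumbent against (Moderate, Accommodate): payoffs 14, 7 → best response Passive.
Incumbent against (Moderate, Withdraw): payoffs 2, 18 → best response Accommodate.
Incumbent against (Passive, Accommodate): payoffs 7, 8 → best response Accommodate.
Incumbent against (Passive, Withdraw): payoffs 19, 6 → best response Passive.
Entrant against (Passive, Accommodate): payoffs 12, 15 → best response Passive.
Entrant against (Passive, Withdraw): payoffs 4, 16 → best response Passive.
Entrant against (Accommodate, Accommodate): payoffs 2, 7 → best response Passive.
Entrant against (Accommodate, Withdraw): payoffs 9, 6 → best response Moderate.
Second Entrant against (Passive, Moderate): payoffs 14, 11 → best response Accommodate.
Second Entrant against (Passive, Passive): payoffs 18, 3 → best response Accommodate.
Second Entrant against (Accommodate, Moderate): payoffs 7, 5 → best response Accommodate.
Second Entrant against (Accommodate, Passive): payoffs 13, 18 → best response Withdraw.
No profile is a mutual best response for all players.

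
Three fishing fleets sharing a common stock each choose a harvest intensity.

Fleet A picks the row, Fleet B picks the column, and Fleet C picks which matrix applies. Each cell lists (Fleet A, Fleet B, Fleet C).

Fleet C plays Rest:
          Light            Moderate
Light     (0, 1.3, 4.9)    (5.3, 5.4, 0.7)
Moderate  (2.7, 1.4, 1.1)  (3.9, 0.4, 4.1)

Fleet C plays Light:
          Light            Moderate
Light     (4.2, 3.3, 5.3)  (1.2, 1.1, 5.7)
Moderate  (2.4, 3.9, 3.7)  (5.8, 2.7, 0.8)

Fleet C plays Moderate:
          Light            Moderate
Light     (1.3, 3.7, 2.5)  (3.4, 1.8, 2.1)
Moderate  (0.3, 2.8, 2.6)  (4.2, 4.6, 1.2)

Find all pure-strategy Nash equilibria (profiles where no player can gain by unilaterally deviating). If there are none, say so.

Fleet A against (Light, Rest): payoffs 0, 2.7 → best response Moderate.
Fleet A against (Light, Light): payoffs 4.2, 2.4 → best response Light.
Fleet A against (Light, Moderate): payoffs 1.3, 0.3 → best response Light.
Fleet A against (Moderate, Rest): payoffs 5.3, 3.9 → best response Light.
Fleet A against (Moderate, Light): payoffs 1.2, 5.8 → best response Moderate.
Fleet A against (Moderate, Moderate): payoffs 3.4, 4.2 → best response Moderate.
Fleet B against (Light, Rest): payoffs 1.3, 5.4 → best response Moderate.
Fleet B against (Light, Light): payoffs 3.3, 1.1 → best response Light.
Fleet B against (Light, Moderate): payoffs 3.7, 1.8 → best response Light.
Fleet B against (Moderate, Rest): payoffs 1.4, 0.4 → best response Light.
Fleet B against (Moderate, Light): payoffs 3.9, 2.7 → best response Light.
Fleet B against (Moderate, Moderate): payoffs 2.8, 4.6 → best response Moderate.
Fleet C against (Light, Light): payoffs 4.9, 5.3, 2.5 → best response Light.
Fleet C against (Light, Moderate): payoffs 0.7, 5.7, 2.1 → best response Light.
Fleet C against (Moderate, Light): payoffs 1.1, 3.7, 2.6 → best response Light.
Fleet C against (Moderate, Moderate): payoffs 4.1, 0.8, 1.2 → best response Rest.
Mutual best responses: (Light, Light, Light).

Pure NE: (Light, Light, Light)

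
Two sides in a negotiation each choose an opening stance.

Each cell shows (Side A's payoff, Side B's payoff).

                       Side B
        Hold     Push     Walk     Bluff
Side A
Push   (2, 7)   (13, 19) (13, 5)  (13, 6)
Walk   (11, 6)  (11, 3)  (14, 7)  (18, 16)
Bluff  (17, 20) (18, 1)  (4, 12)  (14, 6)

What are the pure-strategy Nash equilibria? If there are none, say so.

Side A against Hold: payoffs 2, 11, 17 → best response Bluff.
Side A against Push: payoffs 13, 11, 18 → best response Bluff.
Side A against Walk: payoffs 13, 14, 4 → best response Walk.
Side A against Bluff: payoffs 13, 18, 14 → best response Walk.
Side B against Push: payoffs 7, 19, 5, 6 → best response Push.
Side B against Walk: payoffs 6, 3, 7, 16 → best response Bluff.
Side B against Bluff: payoffs 20, 1, 12, 6 → best response Hold.
Mutual best responses: (Walk, Bluff); (Bluff, Hold).

Pure-strategy Nash equilibria: (Walk, Bluff), (Bluff, Hold)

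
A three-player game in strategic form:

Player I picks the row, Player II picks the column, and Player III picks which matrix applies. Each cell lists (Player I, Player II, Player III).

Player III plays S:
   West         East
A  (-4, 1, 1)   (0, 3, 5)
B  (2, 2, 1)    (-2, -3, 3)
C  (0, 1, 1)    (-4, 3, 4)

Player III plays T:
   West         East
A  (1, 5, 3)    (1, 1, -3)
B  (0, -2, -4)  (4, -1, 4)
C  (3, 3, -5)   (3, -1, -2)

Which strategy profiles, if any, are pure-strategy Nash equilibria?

The pure Nash equilibria are (A, East, S), (B, West, S), (B, East, T).

Mark each player's best response to every combination of opponents' strategies; a profile where every player is best-responding is a pure Nash equilibrium.
Player I against (West, S): payoffs -4, 2, 0 → best response B.
Player I against (West, T): payoffs 1, 0, 3 → best response C.
Player I against (East, S): payoffs 0, -2, -4 → best response A.
Player I against (East, T): payoffs 1, 4, 3 → best response B.
Player II against (A, S): payoffs 1, 3 → best response East.
Player II against (A, T): payoffs 5, 1 → best response West.
Player II against (B, S): payoffs 2, -3 → best response West.
Player II against (B, T): payoffs -2, -1 → best response East.
Player II against (C, S): payoffs 1, 3 → best response East.
Player II against (C, T): payoffs 3, -1 → best response West.
Player III against (A, West): payoffs 1, 3 → best response T.
Player III against (A, East): payoffs 5, -3 → best response S.
Player III against (B, West): payoffs 1, -4 → best response S.
Player III against (B, East): payoffs 3, 4 → best response T.
Player III against (C, West): payoffs 1, -5 → best response S.
Player III against (C, East): payoffs 4, -2 → best response S.
Mutual best responses: (A, East, S); (B, West, S); (B, East, T).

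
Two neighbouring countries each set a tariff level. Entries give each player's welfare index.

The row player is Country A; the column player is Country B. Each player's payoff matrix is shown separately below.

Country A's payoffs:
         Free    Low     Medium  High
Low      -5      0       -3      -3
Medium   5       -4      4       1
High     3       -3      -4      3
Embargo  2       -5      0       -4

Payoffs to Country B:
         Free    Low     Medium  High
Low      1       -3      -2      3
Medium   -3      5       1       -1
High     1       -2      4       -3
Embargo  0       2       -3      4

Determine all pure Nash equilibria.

This game has no pure Nash equilibrium.

Country A against Free: payoffs -5, 5, 3, 2 → best response Medium.
Country A against Low: payoffs 0, -4, -3, -5 → best response Low.
Country A against Medium: payoffs -3, 4, -4, 0 → best response Medium.
Country A against High: payoffs -3, 1, 3, -4 → best response High.
Country B against Low: payoffs 1, -3, -2, 3 → best response High.
Country B against Medium: payoffs -3, 5, 1, -1 → best response Low.
Country B against High: payoffs 1, -2, 4, -3 → best response Medium.
Country B against Embargo: payoffs 0, 2, -3, 4 → best response High.
No profile is a mutual best response for all players.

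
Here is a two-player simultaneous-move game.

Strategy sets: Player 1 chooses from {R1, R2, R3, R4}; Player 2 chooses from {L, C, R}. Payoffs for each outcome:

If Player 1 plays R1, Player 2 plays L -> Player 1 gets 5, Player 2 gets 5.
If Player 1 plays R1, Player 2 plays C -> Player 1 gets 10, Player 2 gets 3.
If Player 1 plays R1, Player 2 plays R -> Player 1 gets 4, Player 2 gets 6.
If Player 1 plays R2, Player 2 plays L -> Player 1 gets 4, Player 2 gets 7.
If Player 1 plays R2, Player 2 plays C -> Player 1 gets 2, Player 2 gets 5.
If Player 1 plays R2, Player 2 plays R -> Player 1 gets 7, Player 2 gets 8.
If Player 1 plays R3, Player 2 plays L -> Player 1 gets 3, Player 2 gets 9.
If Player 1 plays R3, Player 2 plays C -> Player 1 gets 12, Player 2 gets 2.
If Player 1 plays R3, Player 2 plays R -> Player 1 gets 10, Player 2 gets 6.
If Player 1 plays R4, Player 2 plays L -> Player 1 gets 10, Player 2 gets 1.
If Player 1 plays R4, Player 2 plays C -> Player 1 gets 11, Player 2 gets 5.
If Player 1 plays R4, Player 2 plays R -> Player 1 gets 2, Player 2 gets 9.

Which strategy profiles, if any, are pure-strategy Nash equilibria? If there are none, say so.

none

For each player, find the best response to each opponent profile; mutual best responses are the pure NE.
Player 1 against L: payoffs 5, 4, 3, 10 → best response R4.
Player 1 against C: payoffs 10, 2, 12, 11 → best response R3.
Player 1 against R: payoffs 4, 7, 10, 2 → best response R3.
Player 2 against R1: payoffs 5, 3, 6 → best response R.
Player 2 against R2: payoffs 7, 5, 8 → best response R.
Player 2 against R3: payoffs 9, 2, 6 → best response L.
Player 2 against R4: payoffs 1, 5, 9 → best response R.
No profile is a mutual best response for all players.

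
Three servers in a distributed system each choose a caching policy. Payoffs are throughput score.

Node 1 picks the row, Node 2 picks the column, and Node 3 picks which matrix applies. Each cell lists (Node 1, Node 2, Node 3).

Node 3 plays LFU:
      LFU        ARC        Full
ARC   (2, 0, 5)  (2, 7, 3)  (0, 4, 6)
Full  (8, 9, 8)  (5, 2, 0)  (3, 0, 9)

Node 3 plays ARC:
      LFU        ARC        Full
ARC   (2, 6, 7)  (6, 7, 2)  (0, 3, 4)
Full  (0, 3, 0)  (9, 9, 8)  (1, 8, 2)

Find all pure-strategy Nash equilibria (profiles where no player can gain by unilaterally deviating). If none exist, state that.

(Full, LFU, LFU), (Full, ARC, ARC)

(ARC, LFU, LFU): Node 1 can switch to Full (2 → 8). Not NE.
(ARC, LFU, ARC): Node 2 can switch to ARC (6 → 7). Not NE.
(ARC, ARC, LFU): Node 1 can switch to Full (2 → 5). Not NE.
(ARC, ARC, ARC): Node 1 can switch to Full (6 → 9). Not NE.
(ARC, Full, LFU): Node 1 can switch to Full (0 → 3). Not NE.
(ARC, Full, ARC): Node 1 can switch to Full (0 → 1). Not NE.
(Full, LFU, LFU): Node 1 gets 8, best alternative 2; Node 2 gets 9, best alternative 2; Node 3 gets 8, best alternative 0. No profitable deviation — NE.
(Full, LFU, ARC): Node 1 can switch to ARC (0 → 2). Not NE.
(Full, ARC, LFU): Node 2 can switch to LFU (2 → 9). Not NE.
(Full, ARC, ARC): Node 1 gets 9, best alternative 6; Node 2 gets 9, best alternative 8; Node 3 gets 8, best alternative 0. No profitable deviation — NE.
(Full, Full, LFU): Node 2 can switch to LFU (0 → 9). Not NE.
(Full, Full, ARC): Node 2 can switch to ARC (8 → 9). Not NE.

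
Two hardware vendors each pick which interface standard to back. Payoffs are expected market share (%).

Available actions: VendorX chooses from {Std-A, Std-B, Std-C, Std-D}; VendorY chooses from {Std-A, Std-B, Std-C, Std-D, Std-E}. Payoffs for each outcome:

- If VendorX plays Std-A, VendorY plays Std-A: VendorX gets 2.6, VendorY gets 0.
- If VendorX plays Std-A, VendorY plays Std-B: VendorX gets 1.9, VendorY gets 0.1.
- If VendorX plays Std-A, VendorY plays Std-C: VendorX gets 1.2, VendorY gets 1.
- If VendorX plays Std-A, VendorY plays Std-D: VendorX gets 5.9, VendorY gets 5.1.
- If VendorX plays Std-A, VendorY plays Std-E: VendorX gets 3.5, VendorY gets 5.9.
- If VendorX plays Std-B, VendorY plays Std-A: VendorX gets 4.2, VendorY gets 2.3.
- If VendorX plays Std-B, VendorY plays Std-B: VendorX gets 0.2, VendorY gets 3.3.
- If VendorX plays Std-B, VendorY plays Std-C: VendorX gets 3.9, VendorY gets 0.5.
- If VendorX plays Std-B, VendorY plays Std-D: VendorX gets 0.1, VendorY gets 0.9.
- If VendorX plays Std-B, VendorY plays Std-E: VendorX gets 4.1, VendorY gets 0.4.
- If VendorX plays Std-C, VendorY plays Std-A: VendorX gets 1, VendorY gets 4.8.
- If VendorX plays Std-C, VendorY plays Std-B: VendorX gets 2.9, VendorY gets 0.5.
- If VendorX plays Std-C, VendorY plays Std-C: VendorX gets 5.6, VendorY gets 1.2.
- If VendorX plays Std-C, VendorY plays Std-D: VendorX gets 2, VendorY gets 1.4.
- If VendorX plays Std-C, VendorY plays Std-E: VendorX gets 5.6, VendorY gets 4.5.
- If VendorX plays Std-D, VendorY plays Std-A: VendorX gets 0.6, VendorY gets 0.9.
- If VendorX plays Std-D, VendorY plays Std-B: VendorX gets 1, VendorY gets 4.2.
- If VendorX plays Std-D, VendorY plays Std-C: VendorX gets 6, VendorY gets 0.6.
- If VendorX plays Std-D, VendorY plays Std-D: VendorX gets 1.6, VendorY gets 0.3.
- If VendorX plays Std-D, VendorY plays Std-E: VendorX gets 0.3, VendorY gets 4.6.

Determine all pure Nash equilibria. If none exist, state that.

(Std-A, Std-A): VendorX can switch to Std-B (2.6 → 4.2). Not NE.
(Std-A, Std-B): VendorX can switch to Std-C (1.9 → 2.9). Not NE.
(Std-A, Std-C): VendorX can switch to Std-B (1.2 → 3.9). Not NE.
(Std-A, Std-D): VendorY can switch to Std-E (5.1 → 5.9). Not NE.
(Std-A, Std-E): VendorX can switch to Std-B (3.5 → 4.1). Not NE.
(Std-B, Std-A): VendorY can switch to Std-B (2.3 → 3.3). Not NE.
(Std-B, Std-B): VendorX can switch to Std-A (0.2 → 1.9). Not NE.
(Std-B, Std-C): VendorX can switch to Std-C (3.9 → 5.6). Not NE.
(Std-B, Std-D): VendorX can switch to Std-A (0.1 → 5.9). Not NE.
(Std-B, Std-E): VendorX can switch to Std-C (4.1 → 5.6). Not NE.
(Std-C, Std-A): VendorX can switch to Std-A (1 → 2.6). Not NE.
(Std-C, Std-B): VendorY can switch to Std-A (0.5 → 4.8). Not NE.
(The remaining 8 profiles each have a profitable deviation by the same check.)

No pure-strategy Nash equilibrium.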